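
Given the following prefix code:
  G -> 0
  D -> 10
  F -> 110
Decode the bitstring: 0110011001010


Decoding step by step:
Bits 0 -> G
Bits 110 -> F
Bits 0 -> G
Bits 110 -> F
Bits 0 -> G
Bits 10 -> D
Bits 10 -> D


Decoded message: GFGFGDD


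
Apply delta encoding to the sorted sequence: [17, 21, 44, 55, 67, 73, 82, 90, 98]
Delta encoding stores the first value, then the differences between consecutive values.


First value: 17
Deltas:
  21 - 17 = 4
  44 - 21 = 23
  55 - 44 = 11
  67 - 55 = 12
  73 - 67 = 6
  82 - 73 = 9
  90 - 82 = 8
  98 - 90 = 8


Delta encoded: [17, 4, 23, 11, 12, 6, 9, 8, 8]


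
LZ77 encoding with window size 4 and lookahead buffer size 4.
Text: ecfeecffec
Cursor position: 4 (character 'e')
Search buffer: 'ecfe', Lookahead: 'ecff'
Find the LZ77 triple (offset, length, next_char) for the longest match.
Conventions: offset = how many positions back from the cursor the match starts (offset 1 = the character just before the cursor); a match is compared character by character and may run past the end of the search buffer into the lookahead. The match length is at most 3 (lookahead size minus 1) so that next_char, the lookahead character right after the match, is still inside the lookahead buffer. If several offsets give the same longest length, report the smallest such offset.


Try each offset into the search buffer:
  offset=1 (pos 3, char 'e'): match length 1
  offset=2 (pos 2, char 'f'): match length 0
  offset=3 (pos 1, char 'c'): match length 0
  offset=4 (pos 0, char 'e'): match length 3
Longest match has length 3 at offset 4.
next_char = character at position 4 + 3 = 7 -> 'f'

Best match: offset=4, length=3 (matching 'ecf' starting at position 0)
LZ77 triple: (4, 3, 'f')


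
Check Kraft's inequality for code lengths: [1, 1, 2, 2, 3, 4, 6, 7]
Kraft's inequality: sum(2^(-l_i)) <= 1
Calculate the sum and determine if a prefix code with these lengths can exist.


Sum = 2^(-1) + 2^(-1) + 2^(-2) + 2^(-2) + 2^(-3) + 2^(-4) + 2^(-6) + 2^(-7)
    = 0.5 + 0.5 + 0.25 + 0.25 + 0.125 + 0.0625 + 0.015625 + 0.0078125
    = 219/128 = 1.7109375
Since 1.7109375 > 1, Kraft's inequality is NOT satisfied.
A prefix code with these lengths CANNOT exist.

Kraft sum = 1.7109375. Not satisfied.


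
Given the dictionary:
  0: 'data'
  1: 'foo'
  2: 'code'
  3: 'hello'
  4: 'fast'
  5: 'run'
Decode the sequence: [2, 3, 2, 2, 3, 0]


Look up each index in the dictionary:
  2 -> 'code'
  3 -> 'hello'
  2 -> 'code'
  2 -> 'code'
  3 -> 'hello'
  0 -> 'data'

Decoded: "code hello code code hello data"


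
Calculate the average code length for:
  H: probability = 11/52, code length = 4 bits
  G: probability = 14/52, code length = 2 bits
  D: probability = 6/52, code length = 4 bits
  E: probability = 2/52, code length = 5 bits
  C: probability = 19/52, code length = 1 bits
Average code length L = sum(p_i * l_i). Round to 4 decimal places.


Weighted contributions p_i * l_i:
  H: (11/52) * 4 = 44/52
  G: (14/52) * 2 = 28/52
  D: (6/52) * 4 = 24/52
  E: (2/52) * 5 = 10/52
  C: (19/52) * 1 = 19/52
Sum = (44 + 28 + 24 + 10 + 19)/52 = 125/52

L = 125/52 = 2.4038 bits/symbol


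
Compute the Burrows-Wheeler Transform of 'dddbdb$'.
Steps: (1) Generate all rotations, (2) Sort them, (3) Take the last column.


Rotations (sorted):
  0: $dddbdb -> last char: b
  1: b$dddbd -> last char: d
  2: bdb$ddd -> last char: d
  3: db$dddb -> last char: b
  4: dbdb$dd -> last char: d
  5: ddbdb$d -> last char: d
  6: dddbdb$ -> last char: $


BWT = bddbdd$


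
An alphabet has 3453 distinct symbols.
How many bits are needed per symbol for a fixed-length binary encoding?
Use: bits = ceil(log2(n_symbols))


log2(3453) = 11.7536
Bracket: 2^11 = 2048 < 3453 <= 2^12 = 4096
So ceil(log2(3453)) = 12

bits = ceil(log2(3453)) = ceil(11.7536) = 12 bits


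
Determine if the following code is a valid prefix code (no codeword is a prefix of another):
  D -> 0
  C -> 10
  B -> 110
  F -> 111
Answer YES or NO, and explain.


Checking each pair (does one codeword prefix another?):
  D='0' vs C='10': no prefix
  D='0' vs B='110': no prefix
  D='0' vs F='111': no prefix
  C='10' vs D='0': no prefix
  C='10' vs B='110': no prefix
  C='10' vs F='111': no prefix
  B='110' vs D='0': no prefix
  B='110' vs C='10': no prefix
  B='110' vs F='111': no prefix
  F='111' vs D='0': no prefix
  F='111' vs C='10': no prefix
  F='111' vs B='110': no prefix
No violation found over all pairs.

YES -- this is a valid prefix code. No codeword is a prefix of any other codeword.


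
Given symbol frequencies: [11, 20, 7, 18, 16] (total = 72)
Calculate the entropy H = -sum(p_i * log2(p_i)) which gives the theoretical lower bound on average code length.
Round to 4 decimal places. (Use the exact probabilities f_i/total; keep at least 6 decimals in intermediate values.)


Per-symbol terms -p_i * log2(p_i) with p_i = f_i/72:
  p = 11/72 = 0.152778: log2(p) = -2.710493, -p*log2(p) = 0.414103
  p = 20/72 = 0.277778: log2(p) = -1.847997, -p*log2(p) = 0.513332
  p = 7/72 = 0.097222: log2(p) = -3.362570, -p*log2(p) = 0.326917
  p = 18/72 = 0.250000: log2(p) = -2.000000, -p*log2(p) = 0.500000
  p = 16/72 = 0.222222: log2(p) = -2.169925, -p*log2(p) = 0.482206
H = 0.414103 + 0.513332 + 0.326917 + 0.500000 + 0.482206 = 2.236558

H = 2.2366 bits/symbol


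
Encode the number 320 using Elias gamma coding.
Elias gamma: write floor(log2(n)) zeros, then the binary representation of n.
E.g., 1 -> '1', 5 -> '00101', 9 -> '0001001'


num_bits = floor(log2(320)) + 1 = 9
leading_zeros = num_bits - 1 = 8
binary(320) = 101000000

Elias gamma(320) = '00000000' + '101000000' = 00000000101000000 (17 bits)


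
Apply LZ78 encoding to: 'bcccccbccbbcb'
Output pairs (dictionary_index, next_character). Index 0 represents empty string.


LZ78 encoding steps:
Dictionary: {0: ''}
Step 1: w='' (idx 0), next='b' -> output (0, 'b'), add 'b' as idx 1
Step 2: w='' (idx 0), next='c' -> output (0, 'c'), add 'c' as idx 2
Step 3: w='c' (idx 2), next='c' -> output (2, 'c'), add 'cc' as idx 3
Step 4: w='cc' (idx 3), next='b' -> output (3, 'b'), add 'ccb' as idx 4
Step 5: w='ccb' (idx 4), next='b' -> output (4, 'b'), add 'ccbb' as idx 5
Step 6: w='c' (idx 2), next='b' -> output (2, 'b'), add 'cb' as idx 6


Encoded: [(0, 'b'), (0, 'c'), (2, 'c'), (3, 'b'), (4, 'b'), (2, 'b')]


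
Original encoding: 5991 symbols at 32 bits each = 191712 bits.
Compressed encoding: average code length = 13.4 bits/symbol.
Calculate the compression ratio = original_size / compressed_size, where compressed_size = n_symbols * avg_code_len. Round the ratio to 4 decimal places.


original_size = n_symbols * orig_bits = 5991 * 32 = 191712 bits
compressed_size = n_symbols * avg_code_len = 5991 * 13.4 = 80279.4 bits
ratio = original_size / compressed_size = 191712 / 80279.4 = 2.3881

Compression ratio = 2.3881


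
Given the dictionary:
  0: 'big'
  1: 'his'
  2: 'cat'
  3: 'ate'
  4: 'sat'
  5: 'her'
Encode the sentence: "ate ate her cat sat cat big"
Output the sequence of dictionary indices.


Look up each word in the dictionary:
  'ate' -> 3
  'ate' -> 3
  'her' -> 5
  'cat' -> 2
  'sat' -> 4
  'cat' -> 2
  'big' -> 0

Encoded: [3, 3, 5, 2, 4, 2, 0]


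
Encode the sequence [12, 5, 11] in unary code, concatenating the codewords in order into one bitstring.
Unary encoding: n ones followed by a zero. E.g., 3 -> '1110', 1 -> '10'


Encode each number as n ones followed by a terminating 0:
  12 -> 1111111111110 (13 bits)
  5 -> 111110 (6 bits)
  11 -> 111111111110 (12 bits)
Total length = 13 + 6 + 12 = 31 bits.

Unary([12, 5, 11]) = 1111111111110111110111111111110 (31 bits)


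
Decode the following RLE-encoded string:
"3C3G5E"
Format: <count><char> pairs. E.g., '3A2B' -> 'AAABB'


Expanding each <count><char> pair:
  3C -> 'CCC'
  3G -> 'GGG'
  5E -> 'EEEEE'

Decoded = CCCGGGEEEEE


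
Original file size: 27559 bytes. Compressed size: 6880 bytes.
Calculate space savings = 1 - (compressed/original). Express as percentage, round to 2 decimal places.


ratio = compressed/original = 6880/27559 = 0.249646
savings = 1 - ratio = 1 - 0.249646 = 0.750354
as a percentage: 0.750354 * 100 = 75.04%

Space savings = 1 - 6880/27559 = 75.04%


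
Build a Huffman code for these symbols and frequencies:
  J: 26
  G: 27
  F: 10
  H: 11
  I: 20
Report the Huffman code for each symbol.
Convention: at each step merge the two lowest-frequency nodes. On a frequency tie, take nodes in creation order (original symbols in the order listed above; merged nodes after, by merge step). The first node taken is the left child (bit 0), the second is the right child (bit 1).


Huffman tree construction:
Step 1: Merge F(10) + H(11) = 21
Step 2: Merge I(20) + (F+H)(21) = 41
Step 3: Merge J(26) + G(27) = 53
Step 4: Merge (I+(F+H))(41) + (J+G)(53) = 94
Read each symbol's code off the tree from the root (left child = 0, right child = 1).

Codes:
  J: 10 (length 2)
  G: 11 (length 2)
  F: 010 (length 3)
  H: 011 (length 3)
  I: 00 (length 2)
Average code length: 209/94 = 2.2234 bits/symbol


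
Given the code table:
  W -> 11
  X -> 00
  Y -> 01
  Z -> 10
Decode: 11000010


Decoding:
11 -> W
00 -> X
00 -> X
10 -> Z


Result: WXXZ


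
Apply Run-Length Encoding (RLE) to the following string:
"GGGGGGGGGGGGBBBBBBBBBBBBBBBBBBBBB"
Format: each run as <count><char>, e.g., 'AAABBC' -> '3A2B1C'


Scanning runs left to right:
  i=0: run of 'G' x 12 -> '12G'
  i=12: run of 'B' x 21 -> '21B'

RLE = 12G21B


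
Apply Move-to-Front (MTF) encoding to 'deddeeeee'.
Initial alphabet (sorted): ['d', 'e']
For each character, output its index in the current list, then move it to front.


MTF encoding:
'd': index 0 in ['d', 'e'] -> ['d', 'e']
'e': index 1 in ['d', 'e'] -> ['e', 'd']
'd': index 1 in ['e', 'd'] -> ['d', 'e']
'd': index 0 in ['d', 'e'] -> ['d', 'e']
'e': index 1 in ['d', 'e'] -> ['e', 'd']
'e': index 0 in ['e', 'd'] -> ['e', 'd']
'e': index 0 in ['e', 'd'] -> ['e', 'd']
'e': index 0 in ['e', 'd'] -> ['e', 'd']
'e': index 0 in ['e', 'd'] -> ['e', 'd']


Output: [0, 1, 1, 0, 1, 0, 0, 0, 0]


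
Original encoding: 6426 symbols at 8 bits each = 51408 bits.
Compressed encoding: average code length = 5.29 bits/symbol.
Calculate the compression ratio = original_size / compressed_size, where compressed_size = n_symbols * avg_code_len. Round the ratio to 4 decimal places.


original_size = n_symbols * orig_bits = 6426 * 8 = 51408 bits
compressed_size = n_symbols * avg_code_len = 6426 * 5.29 = 33993.54 bits
ratio = original_size / compressed_size = 51408 / 33993.54 = 1.5123

Compression ratio = 1.5123


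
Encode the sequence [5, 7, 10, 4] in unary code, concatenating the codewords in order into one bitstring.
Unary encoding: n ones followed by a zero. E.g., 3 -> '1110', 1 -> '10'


Encode each number as n ones followed by a terminating 0:
  5 -> 111110 (6 bits)
  7 -> 11111110 (8 bits)
  10 -> 11111111110 (11 bits)
  4 -> 11110 (5 bits)
Total length = 6 + 8 + 11 + 5 = 30 bits.

Unary([5, 7, 10, 4]) = 111110111111101111111111011110 (30 bits)


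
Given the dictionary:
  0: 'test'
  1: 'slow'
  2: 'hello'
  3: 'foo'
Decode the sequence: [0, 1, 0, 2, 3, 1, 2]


Look up each index in the dictionary:
  0 -> 'test'
  1 -> 'slow'
  0 -> 'test'
  2 -> 'hello'
  3 -> 'foo'
  1 -> 'slow'
  2 -> 'hello'

Decoded: "test slow test hello foo slow hello"


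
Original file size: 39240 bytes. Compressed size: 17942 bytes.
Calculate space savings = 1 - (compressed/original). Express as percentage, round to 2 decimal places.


ratio = compressed/original = 17942/39240 = 0.457238
savings = 1 - ratio = 1 - 0.457238 = 0.542762
as a percentage: 0.542762 * 100 = 54.28%

Space savings = 1 - 17942/39240 = 54.28%


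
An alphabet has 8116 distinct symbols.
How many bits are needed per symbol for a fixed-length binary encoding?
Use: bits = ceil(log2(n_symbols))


log2(8116) = 12.9866
Bracket: 2^12 = 4096 < 8116 <= 2^13 = 8192
So ceil(log2(8116)) = 13

bits = ceil(log2(8116)) = ceil(12.9866) = 13 bits


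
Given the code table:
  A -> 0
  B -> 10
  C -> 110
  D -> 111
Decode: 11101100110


Decoding:
111 -> D
0 -> A
110 -> C
0 -> A
110 -> C


Result: DACAC


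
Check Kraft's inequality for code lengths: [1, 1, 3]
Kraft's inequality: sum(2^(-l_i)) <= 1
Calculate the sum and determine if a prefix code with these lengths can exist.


Sum = 2^(-1) + 2^(-1) + 2^(-3)
    = 0.5 + 0.5 + 0.125
    = 9/8 = 1.125
Since 1.125 > 1, Kraft's inequality is NOT satisfied.
A prefix code with these lengths CANNOT exist.

Kraft sum = 1.125. Not satisfied.


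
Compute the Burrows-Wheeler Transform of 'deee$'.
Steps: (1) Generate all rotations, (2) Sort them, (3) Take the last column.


Rotations (sorted):
  0: $deee -> last char: e
  1: deee$ -> last char: $
  2: e$dee -> last char: e
  3: ee$de -> last char: e
  4: eee$d -> last char: d


BWT = e$eed


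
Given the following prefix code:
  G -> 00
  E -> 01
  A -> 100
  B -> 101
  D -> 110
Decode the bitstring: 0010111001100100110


Decoding step by step:
Bits 00 -> G
Bits 101 -> B
Bits 110 -> D
Bits 01 -> E
Bits 100 -> A
Bits 100 -> A
Bits 110 -> D


Decoded message: GBDEAAD


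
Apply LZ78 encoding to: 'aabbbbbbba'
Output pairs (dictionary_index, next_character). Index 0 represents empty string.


LZ78 encoding steps:
Dictionary: {0: ''}
Step 1: w='' (idx 0), next='a' -> output (0, 'a'), add 'a' as idx 1
Step 2: w='a' (idx 1), next='b' -> output (1, 'b'), add 'ab' as idx 2
Step 3: w='' (idx 0), next='b' -> output (0, 'b'), add 'b' as idx 3
Step 4: w='b' (idx 3), next='b' -> output (3, 'b'), add 'bb' as idx 4
Step 5: w='bb' (idx 4), next='b' -> output (4, 'b'), add 'bbb' as idx 5
Step 6: w='a' (idx 1), end of input -> output (1, '')


Encoded: [(0, 'a'), (1, 'b'), (0, 'b'), (3, 'b'), (4, 'b'), (1, '')]


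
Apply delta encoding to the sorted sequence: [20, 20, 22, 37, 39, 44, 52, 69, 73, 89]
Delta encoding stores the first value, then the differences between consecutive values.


First value: 20
Deltas:
  20 - 20 = 0
  22 - 20 = 2
  37 - 22 = 15
  39 - 37 = 2
  44 - 39 = 5
  52 - 44 = 8
  69 - 52 = 17
  73 - 69 = 4
  89 - 73 = 16


Delta encoded: [20, 0, 2, 15, 2, 5, 8, 17, 4, 16]


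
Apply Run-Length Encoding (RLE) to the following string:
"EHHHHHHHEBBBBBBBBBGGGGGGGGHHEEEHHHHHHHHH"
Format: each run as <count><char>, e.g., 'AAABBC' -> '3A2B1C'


Scanning runs left to right:
  i=0: run of 'E' x 1 -> '1E'
  i=1: run of 'H' x 7 -> '7H'
  i=8: run of 'E' x 1 -> '1E'
  i=9: run of 'B' x 9 -> '9B'
  i=18: run of 'G' x 8 -> '8G'
  i=26: run of 'H' x 2 -> '2H'
  i=28: run of 'E' x 3 -> '3E'
  i=31: run of 'H' x 9 -> '9H'

RLE = 1E7H1E9B8G2H3E9H


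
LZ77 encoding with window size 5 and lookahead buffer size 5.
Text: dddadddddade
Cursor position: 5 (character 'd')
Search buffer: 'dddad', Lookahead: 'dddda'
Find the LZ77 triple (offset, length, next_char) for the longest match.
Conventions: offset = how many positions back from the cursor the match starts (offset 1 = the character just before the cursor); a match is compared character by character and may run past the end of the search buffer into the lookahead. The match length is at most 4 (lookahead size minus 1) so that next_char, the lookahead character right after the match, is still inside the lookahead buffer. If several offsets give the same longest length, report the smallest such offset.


Try each offset into the search buffer:
  offset=1 (pos 4, char 'd'): match length 4
  offset=2 (pos 3, char 'a'): match length 0
  offset=3 (pos 2, char 'd'): match length 1
  offset=4 (pos 1, char 'd'): match length 2
  offset=5 (pos 0, char 'd'): match length 3
Longest match has length 4 at offset 1.
next_char = character at position 5 + 4 = 9 -> 'a'

Best match: offset=1, length=4 (matching 'dddd' starting at position 4)
LZ77 triple: (1, 4, 'a')


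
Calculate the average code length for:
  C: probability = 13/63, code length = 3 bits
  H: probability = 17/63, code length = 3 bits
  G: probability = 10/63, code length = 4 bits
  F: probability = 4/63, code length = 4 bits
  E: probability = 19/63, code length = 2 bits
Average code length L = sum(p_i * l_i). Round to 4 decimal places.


Weighted contributions p_i * l_i:
  C: (13/63) * 3 = 39/63
  H: (17/63) * 3 = 51/63
  G: (10/63) * 4 = 40/63
  F: (4/63) * 4 = 16/63
  E: (19/63) * 2 = 38/63
Sum = (39 + 51 + 40 + 16 + 38)/63 = 184/63

L = 184/63 = 2.9206 bits/symbol


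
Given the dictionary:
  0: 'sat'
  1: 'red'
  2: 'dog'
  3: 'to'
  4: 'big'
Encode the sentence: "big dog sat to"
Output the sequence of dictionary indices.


Look up each word in the dictionary:
  'big' -> 4
  'dog' -> 2
  'sat' -> 0
  'to' -> 3

Encoded: [4, 2, 0, 3]


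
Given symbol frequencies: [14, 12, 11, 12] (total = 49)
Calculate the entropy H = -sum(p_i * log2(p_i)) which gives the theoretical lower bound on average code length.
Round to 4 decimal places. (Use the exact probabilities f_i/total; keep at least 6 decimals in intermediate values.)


Per-symbol terms -p_i * log2(p_i) with p_i = f_i/49:
  p = 14/49 = 0.285714: log2(p) = -1.807355, -p*log2(p) = 0.516387
  p = 12/49 = 0.244898: log2(p) = -2.029747, -p*log2(p) = 0.497081
  p = 11/49 = 0.224490: log2(p) = -2.155278, -p*log2(p) = 0.483838
  p = 12/49 = 0.244898: log2(p) = -2.029747, -p*log2(p) = 0.497081
H = 0.516387 + 0.497081 + 0.483838 + 0.497081 = 1.994387

H = 1.9944 bits/symbol


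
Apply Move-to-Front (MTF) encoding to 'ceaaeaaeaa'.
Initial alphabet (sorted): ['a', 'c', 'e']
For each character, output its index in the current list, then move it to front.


MTF encoding:
'c': index 1 in ['a', 'c', 'e'] -> ['c', 'a', 'e']
'e': index 2 in ['c', 'a', 'e'] -> ['e', 'c', 'a']
'a': index 2 in ['e', 'c', 'a'] -> ['a', 'e', 'c']
'a': index 0 in ['a', 'e', 'c'] -> ['a', 'e', 'c']
'e': index 1 in ['a', 'e', 'c'] -> ['e', 'a', 'c']
'a': index 1 in ['e', 'a', 'c'] -> ['a', 'e', 'c']
'a': index 0 in ['a', 'e', 'c'] -> ['a', 'e', 'c']
'e': index 1 in ['a', 'e', 'c'] -> ['e', 'a', 'c']
'a': index 1 in ['e', 'a', 'c'] -> ['a', 'e', 'c']
'a': index 0 in ['a', 'e', 'c'] -> ['a', 'e', 'c']


Output: [1, 2, 2, 0, 1, 1, 0, 1, 1, 0]


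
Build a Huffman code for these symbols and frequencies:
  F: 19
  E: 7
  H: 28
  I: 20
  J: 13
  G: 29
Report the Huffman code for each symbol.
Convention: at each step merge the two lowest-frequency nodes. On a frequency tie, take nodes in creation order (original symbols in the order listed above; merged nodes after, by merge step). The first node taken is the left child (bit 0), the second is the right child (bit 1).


Huffman tree construction:
Step 1: Merge E(7) + J(13) = 20
Step 2: Merge F(19) + I(20) = 39
Step 3: Merge (E+J)(20) + H(28) = 48
Step 4: Merge G(29) + (F+I)(39) = 68
Step 5: Merge ((E+J)+H)(48) + (G+(F+I))(68) = 116
Read each symbol's code off the tree from the root (left child = 0, right child = 1).

Codes:
  F: 110 (length 3)
  E: 000 (length 3)
  H: 01 (length 2)
  I: 111 (length 3)
  J: 001 (length 3)
  G: 10 (length 2)
Average code length: 291/116 = 2.5086 bits/symbol


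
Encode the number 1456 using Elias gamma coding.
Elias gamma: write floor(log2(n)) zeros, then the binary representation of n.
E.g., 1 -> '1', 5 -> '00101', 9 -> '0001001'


num_bits = floor(log2(1456)) + 1 = 11
leading_zeros = num_bits - 1 = 10
binary(1456) = 10110110000

Elias gamma(1456) = '0000000000' + '10110110000' = 000000000010110110000 (21 bits)


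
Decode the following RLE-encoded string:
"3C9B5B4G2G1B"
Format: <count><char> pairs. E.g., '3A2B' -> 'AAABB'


Expanding each <count><char> pair:
  3C -> 'CCC'
  9B -> 'BBBBBBBBB'
  5B -> 'BBBBB'
  4G -> 'GGGG'
  2G -> 'GG'
  1B -> 'B'

Decoded = CCCBBBBBBBBBBBBBBGGGGGGB


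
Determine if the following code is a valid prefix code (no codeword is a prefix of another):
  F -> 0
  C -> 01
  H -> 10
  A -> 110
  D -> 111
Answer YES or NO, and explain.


Checking each pair (does one codeword prefix another?):
  F='0' vs C='01': prefix -- VIOLATION

NO -- this is NOT a valid prefix code. F (0) is a prefix of C (01).


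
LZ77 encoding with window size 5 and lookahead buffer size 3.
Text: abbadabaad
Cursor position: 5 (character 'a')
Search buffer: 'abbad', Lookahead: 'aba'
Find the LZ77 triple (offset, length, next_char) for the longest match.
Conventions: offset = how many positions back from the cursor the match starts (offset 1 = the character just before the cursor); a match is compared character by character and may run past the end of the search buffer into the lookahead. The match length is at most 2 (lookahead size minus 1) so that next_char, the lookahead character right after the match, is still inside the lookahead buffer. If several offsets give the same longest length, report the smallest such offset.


Try each offset into the search buffer:
  offset=1 (pos 4, char 'd'): match length 0
  offset=2 (pos 3, char 'a'): match length 1
  offset=3 (pos 2, char 'b'): match length 0
  offset=4 (pos 1, char 'b'): match length 0
  offset=5 (pos 0, char 'a'): match length 2
Longest match has length 2 at offset 5.
next_char = character at position 5 + 2 = 7 -> 'a'

Best match: offset=5, length=2 (matching 'ab' starting at position 0)
LZ77 triple: (5, 2, 'a')


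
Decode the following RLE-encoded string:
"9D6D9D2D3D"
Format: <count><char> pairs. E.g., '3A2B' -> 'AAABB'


Expanding each <count><char> pair:
  9D -> 'DDDDDDDDD'
  6D -> 'DDDDDD'
  9D -> 'DDDDDDDDD'
  2D -> 'DD'
  3D -> 'DDD'

Decoded = DDDDDDDDDDDDDDDDDDDDDDDDDDDDD


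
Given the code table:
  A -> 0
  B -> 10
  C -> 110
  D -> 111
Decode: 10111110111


Decoding:
10 -> B
111 -> D
110 -> C
111 -> D


Result: BDCD


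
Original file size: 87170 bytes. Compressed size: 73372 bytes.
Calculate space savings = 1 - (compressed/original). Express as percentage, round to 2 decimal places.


ratio = compressed/original = 73372/87170 = 0.841712
savings = 1 - ratio = 1 - 0.841712 = 0.158288
as a percentage: 0.158288 * 100 = 15.83%

Space savings = 1 - 73372/87170 = 15.83%


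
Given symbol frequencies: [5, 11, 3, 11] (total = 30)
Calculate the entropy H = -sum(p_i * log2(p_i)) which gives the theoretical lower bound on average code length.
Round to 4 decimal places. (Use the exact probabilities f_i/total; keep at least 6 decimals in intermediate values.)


Per-symbol terms -p_i * log2(p_i) with p_i = f_i/30:
  p = 5/30 = 0.166667: log2(p) = -2.584963, -p*log2(p) = 0.430827
  p = 11/30 = 0.366667: log2(p) = -1.447459, -p*log2(p) = 0.530735
  p = 3/30 = 0.100000: log2(p) = -3.321928, -p*log2(p) = 0.332193
  p = 11/30 = 0.366667: log2(p) = -1.447459, -p*log2(p) = 0.530735
H = 0.430827 + 0.530735 + 0.332193 + 0.530735 = 1.824490

H = 1.8245 bits/symbol


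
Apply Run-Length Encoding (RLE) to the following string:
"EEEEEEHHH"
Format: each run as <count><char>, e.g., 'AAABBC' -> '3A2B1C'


Scanning runs left to right:
  i=0: run of 'E' x 6 -> '6E'
  i=6: run of 'H' x 3 -> '3H'

RLE = 6E3H


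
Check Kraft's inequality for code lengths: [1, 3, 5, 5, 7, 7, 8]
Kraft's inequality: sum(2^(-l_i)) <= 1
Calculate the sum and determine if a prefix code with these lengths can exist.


Sum = 2^(-1) + 2^(-3) + 2^(-5) + 2^(-5) + 2^(-7) + 2^(-7) + 2^(-8)
    = 0.5 + 0.125 + 0.03125 + 0.03125 + 0.0078125 + 0.0078125 + 0.00390625
    = 181/256 = 0.70703125
Since 0.70703125 <= 1, Kraft's inequality IS satisfied.
A prefix code with these lengths CAN exist.

Kraft sum = 0.70703125. Satisfied.


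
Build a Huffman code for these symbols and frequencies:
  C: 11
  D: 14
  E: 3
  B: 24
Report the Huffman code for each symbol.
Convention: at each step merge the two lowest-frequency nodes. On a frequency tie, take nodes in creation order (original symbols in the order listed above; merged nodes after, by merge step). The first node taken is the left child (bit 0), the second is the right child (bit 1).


Huffman tree construction:
Step 1: Merge E(3) + C(11) = 14
Step 2: Merge D(14) + (E+C)(14) = 28
Step 3: Merge B(24) + (D+(E+C))(28) = 52
Read each symbol's code off the tree from the root (left child = 0, right child = 1).

Codes:
  C: 111 (length 3)
  D: 10 (length 2)
  E: 110 (length 3)
  B: 0 (length 1)
Average code length: 94/52 = 1.8077 bits/symbol


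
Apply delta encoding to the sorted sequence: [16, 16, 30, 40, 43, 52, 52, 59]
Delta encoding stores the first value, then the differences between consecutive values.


First value: 16
Deltas:
  16 - 16 = 0
  30 - 16 = 14
  40 - 30 = 10
  43 - 40 = 3
  52 - 43 = 9
  52 - 52 = 0
  59 - 52 = 7


Delta encoded: [16, 0, 14, 10, 3, 9, 0, 7]


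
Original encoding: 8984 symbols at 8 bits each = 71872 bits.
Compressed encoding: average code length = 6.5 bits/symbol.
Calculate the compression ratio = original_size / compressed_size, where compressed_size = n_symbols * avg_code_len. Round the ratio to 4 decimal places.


original_size = n_symbols * orig_bits = 8984 * 8 = 71872 bits
compressed_size = n_symbols * avg_code_len = 8984 * 6.5 = 58396.0 bits
ratio = original_size / compressed_size = 71872 / 58396.0 = 1.2308

Compression ratio = 1.2308


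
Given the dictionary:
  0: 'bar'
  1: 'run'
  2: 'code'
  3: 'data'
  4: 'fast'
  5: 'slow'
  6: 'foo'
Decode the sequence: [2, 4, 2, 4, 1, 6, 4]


Look up each index in the dictionary:
  2 -> 'code'
  4 -> 'fast'
  2 -> 'code'
  4 -> 'fast'
  1 -> 'run'
  6 -> 'foo'
  4 -> 'fast'

Decoded: "code fast code fast run foo fast"


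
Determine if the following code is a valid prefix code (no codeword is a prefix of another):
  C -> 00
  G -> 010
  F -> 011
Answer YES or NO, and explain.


Checking each pair (does one codeword prefix another?):
  C='00' vs G='010': no prefix
  C='00' vs F='011': no prefix
  G='010' vs C='00': no prefix
  G='010' vs F='011': no prefix
  F='011' vs C='00': no prefix
  F='011' vs G='010': no prefix
No violation found over all pairs.

YES -- this is a valid prefix code. No codeword is a prefix of any other codeword.


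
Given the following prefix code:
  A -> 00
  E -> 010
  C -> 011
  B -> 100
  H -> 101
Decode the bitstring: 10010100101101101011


Decoding step by step:
Bits 100 -> B
Bits 101 -> H
Bits 00 -> A
Bits 101 -> H
Bits 101 -> H
Bits 101 -> H
Bits 011 -> C


Decoded message: BHAHHHC


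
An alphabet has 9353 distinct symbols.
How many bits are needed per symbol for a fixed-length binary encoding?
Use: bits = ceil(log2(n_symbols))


log2(9353) = 13.1912
Bracket: 2^13 = 8192 < 9353 <= 2^14 = 16384
So ceil(log2(9353)) = 14

bits = ceil(log2(9353)) = ceil(13.1912) = 14 bits


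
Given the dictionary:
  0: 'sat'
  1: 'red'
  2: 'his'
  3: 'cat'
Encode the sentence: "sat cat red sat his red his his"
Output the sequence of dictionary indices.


Look up each word in the dictionary:
  'sat' -> 0
  'cat' -> 3
  'red' -> 1
  'sat' -> 0
  'his' -> 2
  'red' -> 1
  'his' -> 2
  'his' -> 2

Encoded: [0, 3, 1, 0, 2, 1, 2, 2]


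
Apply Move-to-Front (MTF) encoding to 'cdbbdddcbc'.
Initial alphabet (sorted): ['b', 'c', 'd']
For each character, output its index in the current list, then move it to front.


MTF encoding:
'c': index 1 in ['b', 'c', 'd'] -> ['c', 'b', 'd']
'd': index 2 in ['c', 'b', 'd'] -> ['d', 'c', 'b']
'b': index 2 in ['d', 'c', 'b'] -> ['b', 'd', 'c']
'b': index 0 in ['b', 'd', 'c'] -> ['b', 'd', 'c']
'd': index 1 in ['b', 'd', 'c'] -> ['d', 'b', 'c']
'd': index 0 in ['d', 'b', 'c'] -> ['d', 'b', 'c']
'd': index 0 in ['d', 'b', 'c'] -> ['d', 'b', 'c']
'c': index 2 in ['d', 'b', 'c'] -> ['c', 'd', 'b']
'b': index 2 in ['c', 'd', 'b'] -> ['b', 'c', 'd']
'c': index 1 in ['b', 'c', 'd'] -> ['c', 'b', 'd']


Output: [1, 2, 2, 0, 1, 0, 0, 2, 2, 1]


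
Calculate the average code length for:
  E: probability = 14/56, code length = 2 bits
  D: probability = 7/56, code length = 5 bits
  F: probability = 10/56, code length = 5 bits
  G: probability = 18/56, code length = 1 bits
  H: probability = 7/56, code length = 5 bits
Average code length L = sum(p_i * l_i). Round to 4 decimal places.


Weighted contributions p_i * l_i:
  E: (14/56) * 2 = 28/56
  D: (7/56) * 5 = 35/56
  F: (10/56) * 5 = 50/56
  G: (18/56) * 1 = 18/56
  H: (7/56) * 5 = 35/56
Sum = (28 + 35 + 50 + 18 + 35)/56 = 166/56

L = 166/56 = 2.9643 bits/symbol


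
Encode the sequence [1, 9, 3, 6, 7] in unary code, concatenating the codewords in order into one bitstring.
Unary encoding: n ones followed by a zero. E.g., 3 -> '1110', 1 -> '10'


Encode each number as n ones followed by a terminating 0:
  1 -> 10 (2 bits)
  9 -> 1111111110 (10 bits)
  3 -> 1110 (4 bits)
  6 -> 1111110 (7 bits)
  7 -> 11111110 (8 bits)
Total length = 2 + 10 + 4 + 7 + 8 = 31 bits.

Unary([1, 9, 3, 6, 7]) = 1011111111101110111111011111110 (31 bits)


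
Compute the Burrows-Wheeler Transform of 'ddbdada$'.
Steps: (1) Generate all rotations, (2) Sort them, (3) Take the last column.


Rotations (sorted):
  0: $ddbdada -> last char: a
  1: a$ddbdad -> last char: d
  2: ada$ddbd -> last char: d
  3: bdada$dd -> last char: d
  4: da$ddbda -> last char: a
  5: dada$ddb -> last char: b
  6: dbdada$d -> last char: d
  7: ddbdada$ -> last char: $


BWT = adddabd$


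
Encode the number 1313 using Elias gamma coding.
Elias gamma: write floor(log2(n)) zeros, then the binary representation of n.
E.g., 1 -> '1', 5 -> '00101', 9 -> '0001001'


num_bits = floor(log2(1313)) + 1 = 11
leading_zeros = num_bits - 1 = 10
binary(1313) = 10100100001

Elias gamma(1313) = '0000000000' + '10100100001' = 000000000010100100001 (21 bits)


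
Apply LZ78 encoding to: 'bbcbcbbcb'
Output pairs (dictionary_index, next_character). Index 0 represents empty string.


LZ78 encoding steps:
Dictionary: {0: ''}
Step 1: w='' (idx 0), next='b' -> output (0, 'b'), add 'b' as idx 1
Step 2: w='b' (idx 1), next='c' -> output (1, 'c'), add 'bc' as idx 2
Step 3: w='bc' (idx 2), next='b' -> output (2, 'b'), add 'bcb' as idx 3
Step 4: w='bcb' (idx 3), end of input -> output (3, '')


Encoded: [(0, 'b'), (1, 'c'), (2, 'b'), (3, '')]


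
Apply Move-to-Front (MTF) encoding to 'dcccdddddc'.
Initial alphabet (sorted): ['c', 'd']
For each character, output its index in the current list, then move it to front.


MTF encoding:
'd': index 1 in ['c', 'd'] -> ['d', 'c']
'c': index 1 in ['d', 'c'] -> ['c', 'd']
'c': index 0 in ['c', 'd'] -> ['c', 'd']
'c': index 0 in ['c', 'd'] -> ['c', 'd']
'd': index 1 in ['c', 'd'] -> ['d', 'c']
'd': index 0 in ['d', 'c'] -> ['d', 'c']
'd': index 0 in ['d', 'c'] -> ['d', 'c']
'd': index 0 in ['d', 'c'] -> ['d', 'c']
'd': index 0 in ['d', 'c'] -> ['d', 'c']
'c': index 1 in ['d', 'c'] -> ['c', 'd']


Output: [1, 1, 0, 0, 1, 0, 0, 0, 0, 1]


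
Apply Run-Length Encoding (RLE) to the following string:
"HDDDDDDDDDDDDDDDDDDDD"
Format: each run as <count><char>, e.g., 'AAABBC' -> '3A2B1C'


Scanning runs left to right:
  i=0: run of 'H' x 1 -> '1H'
  i=1: run of 'D' x 20 -> '20D'

RLE = 1H20D


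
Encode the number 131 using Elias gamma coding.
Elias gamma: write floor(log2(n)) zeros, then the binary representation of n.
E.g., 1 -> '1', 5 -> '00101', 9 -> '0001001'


num_bits = floor(log2(131)) + 1 = 8
leading_zeros = num_bits - 1 = 7
binary(131) = 10000011

Elias gamma(131) = '0000000' + '10000011' = 000000010000011 (15 bits)


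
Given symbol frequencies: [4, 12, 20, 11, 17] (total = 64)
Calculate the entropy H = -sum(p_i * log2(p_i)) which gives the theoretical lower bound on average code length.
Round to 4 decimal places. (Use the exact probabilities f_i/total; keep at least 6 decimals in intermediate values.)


Per-symbol terms -p_i * log2(p_i) with p_i = f_i/64:
  p = 4/64 = 0.062500: log2(p) = -4.000000, -p*log2(p) = 0.250000
  p = 12/64 = 0.187500: log2(p) = -2.415037, -p*log2(p) = 0.452820
  p = 20/64 = 0.312500: log2(p) = -1.678072, -p*log2(p) = 0.524397
  p = 11/64 = 0.171875: log2(p) = -2.540568, -p*log2(p) = 0.436660
  p = 17/64 = 0.265625: log2(p) = -1.912537, -p*log2(p) = 0.508018
H = 0.250000 + 0.452820 + 0.524397 + 0.436660 + 0.508018 = 2.171895

H = 2.1719 bits/symbol


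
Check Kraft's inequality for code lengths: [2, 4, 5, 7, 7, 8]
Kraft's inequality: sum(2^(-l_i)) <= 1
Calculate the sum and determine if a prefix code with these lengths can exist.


Sum = 2^(-2) + 2^(-4) + 2^(-5) + 2^(-7) + 2^(-7) + 2^(-8)
    = 0.25 + 0.0625 + 0.03125 + 0.0078125 + 0.0078125 + 0.00390625
    = 93/256 = 0.36328125
Since 0.36328125 <= 1, Kraft's inequality IS satisfied.
A prefix code with these lengths CAN exist.

Kraft sum = 0.36328125. Satisfied.


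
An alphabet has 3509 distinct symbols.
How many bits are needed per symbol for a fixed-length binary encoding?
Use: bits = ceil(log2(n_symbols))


log2(3509) = 11.7768
Bracket: 2^11 = 2048 < 3509 <= 2^12 = 4096
So ceil(log2(3509)) = 12

bits = ceil(log2(3509)) = ceil(11.7768) = 12 bits


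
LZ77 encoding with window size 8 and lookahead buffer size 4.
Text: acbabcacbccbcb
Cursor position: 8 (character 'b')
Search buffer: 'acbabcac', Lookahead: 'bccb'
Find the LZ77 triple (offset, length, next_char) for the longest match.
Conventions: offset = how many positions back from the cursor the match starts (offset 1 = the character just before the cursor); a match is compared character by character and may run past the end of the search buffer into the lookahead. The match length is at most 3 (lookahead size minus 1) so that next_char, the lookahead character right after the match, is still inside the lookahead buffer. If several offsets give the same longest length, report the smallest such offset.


Try each offset into the search buffer:
  offset=1 (pos 7, char 'c'): match length 0
  offset=2 (pos 6, char 'a'): match length 0
  offset=3 (pos 5, char 'c'): match length 0
  offset=4 (pos 4, char 'b'): match length 2
  offset=5 (pos 3, char 'a'): match length 0
  offset=6 (pos 2, char 'b'): match length 1
  offset=7 (pos 1, char 'c'): match length 0
  offset=8 (pos 0, char 'a'): match length 0
Longest match has length 2 at offset 4.
next_char = character at position 8 + 2 = 10 -> 'c'

Best match: offset=4, length=2 (matching 'bc' starting at position 4)
LZ77 triple: (4, 2, 'c')


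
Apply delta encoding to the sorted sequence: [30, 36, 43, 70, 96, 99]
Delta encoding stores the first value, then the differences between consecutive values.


First value: 30
Deltas:
  36 - 30 = 6
  43 - 36 = 7
  70 - 43 = 27
  96 - 70 = 26
  99 - 96 = 3


Delta encoded: [30, 6, 7, 27, 26, 3]


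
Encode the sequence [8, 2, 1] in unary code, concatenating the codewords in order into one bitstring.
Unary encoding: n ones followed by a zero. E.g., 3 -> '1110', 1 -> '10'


Encode each number as n ones followed by a terminating 0:
  8 -> 111111110 (9 bits)
  2 -> 110 (3 bits)
  1 -> 10 (2 bits)
Total length = 9 + 3 + 2 = 14 bits.

Unary([8, 2, 1]) = 11111111011010 (14 bits)


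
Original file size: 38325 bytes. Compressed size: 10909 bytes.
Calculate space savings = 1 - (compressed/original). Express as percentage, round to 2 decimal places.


ratio = compressed/original = 10909/38325 = 0.284644
savings = 1 - ratio = 1 - 0.284644 = 0.715356
as a percentage: 0.715356 * 100 = 71.54%

Space savings = 1 - 10909/38325 = 71.54%


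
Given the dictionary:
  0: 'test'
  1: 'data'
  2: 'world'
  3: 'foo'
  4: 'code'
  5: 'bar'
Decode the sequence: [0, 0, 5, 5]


Look up each index in the dictionary:
  0 -> 'test'
  0 -> 'test'
  5 -> 'bar'
  5 -> 'bar'

Decoded: "test test bar bar"


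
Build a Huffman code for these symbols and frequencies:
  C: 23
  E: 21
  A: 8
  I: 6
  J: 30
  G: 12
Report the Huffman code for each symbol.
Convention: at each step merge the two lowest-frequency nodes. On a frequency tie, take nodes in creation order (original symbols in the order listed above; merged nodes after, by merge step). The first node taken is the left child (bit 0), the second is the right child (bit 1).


Huffman tree construction:
Step 1: Merge I(6) + A(8) = 14
Step 2: Merge G(12) + (I+A)(14) = 26
Step 3: Merge E(21) + C(23) = 44
Step 4: Merge (G+(I+A))(26) + J(30) = 56
Step 5: Merge (E+C)(44) + ((G+(I+A))+J)(56) = 100
Read each symbol's code off the tree from the root (left child = 0, right child = 1).

Codes:
  C: 01 (length 2)
  E: 00 (length 2)
  A: 1011 (length 4)
  I: 1010 (length 4)
  J: 11 (length 2)
  G: 100 (length 3)
Average code length: 240/100 = 2.4000 bits/symbol


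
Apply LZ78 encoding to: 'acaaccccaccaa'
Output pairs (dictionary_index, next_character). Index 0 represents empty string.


LZ78 encoding steps:
Dictionary: {0: ''}
Step 1: w='' (idx 0), next='a' -> output (0, 'a'), add 'a' as idx 1
Step 2: w='' (idx 0), next='c' -> output (0, 'c'), add 'c' as idx 2
Step 3: w='a' (idx 1), next='a' -> output (1, 'a'), add 'aa' as idx 3
Step 4: w='c' (idx 2), next='c' -> output (2, 'c'), add 'cc' as idx 4
Step 5: w='cc' (idx 4), next='a' -> output (4, 'a'), add 'cca' as idx 5
Step 6: w='cca' (idx 5), next='a' -> output (5, 'a'), add 'ccaa' as idx 6


Encoded: [(0, 'a'), (0, 'c'), (1, 'a'), (2, 'c'), (4, 'a'), (5, 'a')]


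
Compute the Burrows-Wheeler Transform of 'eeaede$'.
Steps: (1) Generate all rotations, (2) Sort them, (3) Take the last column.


Rotations (sorted):
  0: $eeaede -> last char: e
  1: aede$ee -> last char: e
  2: de$eeae -> last char: e
  3: e$eeaed -> last char: d
  4: eaede$e -> last char: e
  5: ede$eea -> last char: a
  6: eeaede$ -> last char: $


BWT = eeedea$


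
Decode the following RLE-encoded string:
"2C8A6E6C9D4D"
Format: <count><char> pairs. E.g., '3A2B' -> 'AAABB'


Expanding each <count><char> pair:
  2C -> 'CC'
  8A -> 'AAAAAAAA'
  6E -> 'EEEEEE'
  6C -> 'CCCCCC'
  9D -> 'DDDDDDDDD'
  4D -> 'DDDD'

Decoded = CCAAAAAAAAEEEEEECCCCCCDDDDDDDDDDDDD


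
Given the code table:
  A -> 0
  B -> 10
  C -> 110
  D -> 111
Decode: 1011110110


Decoding:
10 -> B
111 -> D
10 -> B
110 -> C


Result: BDBC


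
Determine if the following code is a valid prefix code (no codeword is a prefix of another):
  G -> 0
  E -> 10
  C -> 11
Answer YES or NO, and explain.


Checking each pair (does one codeword prefix another?):
  G='0' vs E='10': no prefix
  G='0' vs C='11': no prefix
  E='10' vs G='0': no prefix
  E='10' vs C='11': no prefix
  C='11' vs G='0': no prefix
  C='11' vs E='10': no prefix
No violation found over all pairs.

YES -- this is a valid prefix code. No codeword is a prefix of any other codeword.


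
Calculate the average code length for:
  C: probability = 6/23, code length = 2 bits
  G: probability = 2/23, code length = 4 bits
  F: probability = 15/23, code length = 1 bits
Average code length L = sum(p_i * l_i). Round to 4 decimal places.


Weighted contributions p_i * l_i:
  C: (6/23) * 2 = 12/23
  G: (2/23) * 4 = 8/23
  F: (15/23) * 1 = 15/23
Sum = (12 + 8 + 15)/23 = 35/23

L = 35/23 = 1.5217 bits/symbol


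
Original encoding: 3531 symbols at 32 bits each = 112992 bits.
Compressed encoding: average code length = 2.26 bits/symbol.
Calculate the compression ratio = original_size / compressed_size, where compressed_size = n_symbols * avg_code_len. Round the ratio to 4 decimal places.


original_size = n_symbols * orig_bits = 3531 * 32 = 112992 bits
compressed_size = n_symbols * avg_code_len = 3531 * 2.26 = 7980.06 bits
ratio = original_size / compressed_size = 112992 / 7980.06 = 14.1593

Compression ratio = 14.1593


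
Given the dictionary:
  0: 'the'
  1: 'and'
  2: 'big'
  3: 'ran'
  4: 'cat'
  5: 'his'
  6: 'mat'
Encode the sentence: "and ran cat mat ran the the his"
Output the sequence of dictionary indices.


Look up each word in the dictionary:
  'and' -> 1
  'ran' -> 3
  'cat' -> 4
  'mat' -> 6
  'ran' -> 3
  'the' -> 0
  'the' -> 0
  'his' -> 5

Encoded: [1, 3, 4, 6, 3, 0, 0, 5]


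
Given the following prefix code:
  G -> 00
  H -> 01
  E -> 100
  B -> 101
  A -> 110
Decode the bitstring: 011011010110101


Decoding step by step:
Bits 01 -> H
Bits 101 -> B
Bits 101 -> B
Bits 01 -> H
Bits 101 -> B
Bits 01 -> H


Decoded message: HBBHBH


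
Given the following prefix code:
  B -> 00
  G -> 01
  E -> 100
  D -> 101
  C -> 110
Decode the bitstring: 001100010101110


Decoding step by step:
Bits 00 -> B
Bits 110 -> C
Bits 00 -> B
Bits 101 -> D
Bits 01 -> G
Bits 110 -> C


Decoded message: BCBDGC
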